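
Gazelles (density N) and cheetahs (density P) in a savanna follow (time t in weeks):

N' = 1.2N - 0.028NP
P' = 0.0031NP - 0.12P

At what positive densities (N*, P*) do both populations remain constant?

N* ≈ 38.7, P* ≈ 42.9

Set dP/dt = 0 with P > 0: 0.0031N - 0.12 = 0, so N* = 0.12/0.0031 = 38.7.
Set dN/dt = 0 with N > 0: 1.2 - 0.028P = 0, so P* = 1.2/0.028 = 42.9.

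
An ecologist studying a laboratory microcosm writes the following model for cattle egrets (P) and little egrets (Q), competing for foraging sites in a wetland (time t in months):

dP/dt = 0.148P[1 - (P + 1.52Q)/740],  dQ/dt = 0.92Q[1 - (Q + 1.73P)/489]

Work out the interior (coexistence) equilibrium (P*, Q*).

P* ≈ 2.01, Q* ≈ 486

Setting both brackets to zero gives the nullclines P + 1.52Q = 740 and 1.73P + Q = 489.
Substituting Q = 489 - 1.73P into the first: P(1 - 1.52·1.73) = 740 - 1.52·489.
So P* = -3.28/-1.63 = 2.01, and then Q* = 489 - 1.73·2.01 = 486.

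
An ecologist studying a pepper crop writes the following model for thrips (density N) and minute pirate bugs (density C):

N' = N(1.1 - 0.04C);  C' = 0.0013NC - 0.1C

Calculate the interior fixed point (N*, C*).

Set dC/dt = 0 with C > 0: 0.0013N - 0.1 = 0, so N* = 0.1/0.0013 = 76.9.
Set dN/dt = 0 with N > 0: 1.1 - 0.04C = 0, so C* = 1.1/0.04 = 27.5.

N* ≈ 76.9, C* ≈ 27.5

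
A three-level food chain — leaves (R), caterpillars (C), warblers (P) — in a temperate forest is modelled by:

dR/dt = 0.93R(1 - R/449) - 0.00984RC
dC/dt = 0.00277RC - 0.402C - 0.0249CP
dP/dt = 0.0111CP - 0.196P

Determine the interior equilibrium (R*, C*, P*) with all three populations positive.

From dP/dt = 0: 0.0111C* = 0.196, so C* = 17.7.
From dR/dt = 0: 0.93(1 - R*/449) = 0.00984·17.7, giving R* = 449·(1 - 0.187) = 365.
From dC/dt = 0: 0.00277·365 - 0.402 = 0.0249P*, so P* = 0.609/0.0249 = 24.5.

R* ≈ 365, C* ≈ 17.7, P* ≈ 24.5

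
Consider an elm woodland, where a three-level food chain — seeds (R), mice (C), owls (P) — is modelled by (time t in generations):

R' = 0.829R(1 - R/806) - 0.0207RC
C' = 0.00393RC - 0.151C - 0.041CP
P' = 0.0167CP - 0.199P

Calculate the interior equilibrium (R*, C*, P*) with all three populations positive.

From dP/dt = 0: 0.0167C* = 0.199, so C* = 11.9.
From dR/dt = 0: 0.829(1 - R*/806) = 0.0207·11.9, giving R* = 806·(1 - 0.298) = 566.
From dC/dt = 0: 0.00393·566 - 0.151 = 0.041P*, so P* = 2.07/0.041 = 50.6.

R* ≈ 566, C* ≈ 11.9, P* ≈ 50.6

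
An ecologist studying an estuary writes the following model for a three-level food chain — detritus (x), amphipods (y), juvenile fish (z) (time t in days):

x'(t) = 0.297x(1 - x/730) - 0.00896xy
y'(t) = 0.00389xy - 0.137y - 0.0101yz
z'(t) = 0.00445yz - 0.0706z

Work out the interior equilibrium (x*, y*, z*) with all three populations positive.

x* ≈ 381, y* ≈ 15.9, z* ≈ 133

From dz/dt = 0: 0.00445y* = 0.0706, so y* = 15.9.
From dx/dt = 0: 0.297(1 - x*/730) = 0.00896·15.9, giving x* = 730·(1 - 0.479) = 381.
From dy/dt = 0: 0.00389·381 - 0.137 = 0.0101z*, so z* = 1.34/0.0101 = 133.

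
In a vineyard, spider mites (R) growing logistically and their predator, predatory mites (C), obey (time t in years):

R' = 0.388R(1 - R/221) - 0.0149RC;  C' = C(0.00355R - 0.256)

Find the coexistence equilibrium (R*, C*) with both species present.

R* ≈ 72.1, C* ≈ 17.5

From dC/dt = 0 with C > 0: 0.00355R* = 0.256, so R* = 72.1.
Substitute into dR/dt = 0: 0.388(1 - 72.1/221) = 0.0149C*.
The bracket is 0.674, giving C* = 0.261/0.0149 = 17.5.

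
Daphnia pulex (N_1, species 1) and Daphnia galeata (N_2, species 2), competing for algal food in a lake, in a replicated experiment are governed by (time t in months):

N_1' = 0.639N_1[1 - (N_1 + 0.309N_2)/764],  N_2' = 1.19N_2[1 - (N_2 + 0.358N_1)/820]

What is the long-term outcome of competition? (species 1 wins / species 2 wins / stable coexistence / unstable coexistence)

stable coexistence

Compare the nullcline intercepts: K1/α12 = 764/0.309 = 2470 > K2 = 820; K2/α21 = 820/0.358 = 2290 > K1 = 764.
Since both inequalities hold, each species can invade when rare, so the interior equilibrium is stable.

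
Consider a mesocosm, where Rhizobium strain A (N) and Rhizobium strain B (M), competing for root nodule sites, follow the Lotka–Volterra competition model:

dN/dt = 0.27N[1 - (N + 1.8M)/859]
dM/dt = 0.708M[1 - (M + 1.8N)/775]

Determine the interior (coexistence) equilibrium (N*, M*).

Setting both brackets to zero gives the nullclines N + 1.8M = 859 and 1.8N + M = 775.
Substituting M = 775 - 1.8N into the first: N(1 - 1.8·1.8) = 859 - 1.8·775.
So N* = -536/-2.24 = 239, and then M* = 775 - 1.8·239 = 344.

N* ≈ 239, M* ≈ 344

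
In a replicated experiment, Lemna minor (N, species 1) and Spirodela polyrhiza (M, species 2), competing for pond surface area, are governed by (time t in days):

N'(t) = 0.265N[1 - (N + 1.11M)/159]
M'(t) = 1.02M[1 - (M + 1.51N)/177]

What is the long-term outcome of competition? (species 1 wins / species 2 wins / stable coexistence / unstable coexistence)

Compare the nullcline intercepts: K1/α12 = 159/1.11 = 143 < K2 = 177; K2/α21 = 177/1.51 = 117 < K1 = 159.
Since both are reversed, neither can invade when rare; the interior point is a saddle.

unstable coexistence (outcome depends on initial conditions)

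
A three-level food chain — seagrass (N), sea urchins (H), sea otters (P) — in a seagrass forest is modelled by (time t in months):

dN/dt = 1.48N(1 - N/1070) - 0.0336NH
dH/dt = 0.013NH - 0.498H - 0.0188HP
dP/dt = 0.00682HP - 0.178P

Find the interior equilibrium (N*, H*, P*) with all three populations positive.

N* ≈ 436, H* ≈ 26.1, P* ≈ 275

From dP/dt = 0: 0.00682H* = 0.178, so H* = 26.1.
From dN/dt = 0: 1.48(1 - N*/1070) = 0.0336·26.1, giving N* = 1070·(1 - 0.593) = 436.
From dH/dt = 0: 0.013·436 - 0.498 = 0.0188P*, so P* = 5.17/0.0188 = 275.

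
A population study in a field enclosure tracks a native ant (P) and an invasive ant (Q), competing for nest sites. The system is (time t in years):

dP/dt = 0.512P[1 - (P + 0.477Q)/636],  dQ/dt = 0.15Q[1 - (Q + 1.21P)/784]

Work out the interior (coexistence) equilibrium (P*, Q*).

Setting both brackets to zero gives the nullclines P + 0.477Q = 636 and 1.21P + Q = 784.
Substituting Q = 784 - 1.21P into the first: P(1 - 0.477·1.21) = 636 - 0.477·784.
So P* = 262/0.423 = 620, and then Q* = 784 - 1.21·620 = 34.2.

P* ≈ 620, Q* ≈ 34.2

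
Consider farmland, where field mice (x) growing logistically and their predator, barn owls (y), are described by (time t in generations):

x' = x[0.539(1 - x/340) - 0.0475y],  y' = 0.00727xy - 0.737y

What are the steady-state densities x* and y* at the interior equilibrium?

x* ≈ 101, y* ≈ 7.96

From dy/dt = 0 with y > 0: 0.00727x* = 0.737, so x* = 101.
Substitute into dx/dt = 0: 0.539(1 - 101/340) = 0.0475y*.
The bracket is 0.702, giving y* = 0.378/0.0475 = 7.96.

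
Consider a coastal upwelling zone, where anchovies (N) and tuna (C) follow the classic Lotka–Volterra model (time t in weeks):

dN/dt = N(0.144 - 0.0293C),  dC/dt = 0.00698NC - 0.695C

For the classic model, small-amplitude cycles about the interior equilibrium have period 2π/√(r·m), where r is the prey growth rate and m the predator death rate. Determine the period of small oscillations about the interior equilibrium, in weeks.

Here r = 0.144 and m = 0.695, so r·m = 0.1.
ω = √0.1 = 0.316 per week, hence T = 2π/ω ≈ 19.9 weeks.

T ≈ 19.9 weeks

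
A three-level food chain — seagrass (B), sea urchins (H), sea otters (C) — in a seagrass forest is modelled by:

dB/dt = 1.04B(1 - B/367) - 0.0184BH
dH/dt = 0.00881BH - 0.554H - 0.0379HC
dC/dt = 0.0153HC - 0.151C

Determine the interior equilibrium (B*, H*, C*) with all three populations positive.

B* ≈ 303, H* ≈ 9.87, C* ≈ 55.8

From dC/dt = 0: 0.0153H* = 0.151, so H* = 9.87.
From dB/dt = 0: 1.04(1 - B*/367) = 0.0184·9.87, giving B* = 367·(1 - 0.175) = 303.
From dH/dt = 0: 0.00881·303 - 0.554 = 0.0379C*, so C* = 2.11/0.0379 = 55.8.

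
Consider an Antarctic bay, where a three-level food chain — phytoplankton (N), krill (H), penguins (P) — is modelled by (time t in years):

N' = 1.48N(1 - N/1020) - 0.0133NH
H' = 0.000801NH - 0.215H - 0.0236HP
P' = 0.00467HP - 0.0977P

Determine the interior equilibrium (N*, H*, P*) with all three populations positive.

From dP/dt = 0: 0.00467H* = 0.0977, so H* = 20.9.
From dN/dt = 0: 1.48(1 - N*/1020) = 0.0133·20.9, giving N* = 1020·(1 - 0.188) = 828.
From dH/dt = 0: 0.000801·828 - 0.215 = 0.0236P*, so P* = 0.448/0.0236 = 19.

N* ≈ 828, H* ≈ 20.9, P* ≈ 19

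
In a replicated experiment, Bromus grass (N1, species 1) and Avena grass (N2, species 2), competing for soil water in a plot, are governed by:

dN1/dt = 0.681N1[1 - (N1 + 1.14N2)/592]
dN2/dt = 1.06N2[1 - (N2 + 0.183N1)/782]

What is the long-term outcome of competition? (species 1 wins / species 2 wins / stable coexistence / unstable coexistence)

species 2 excludes species 1

Compare the nullcline intercepts: K1/α12 = 592/1.14 = 519 < K2 = 782; K2/α21 = 782/0.183 = 4270 > K1 = 592.
Since the inequalities point opposite ways, species 2 can invade but species 1 cannot.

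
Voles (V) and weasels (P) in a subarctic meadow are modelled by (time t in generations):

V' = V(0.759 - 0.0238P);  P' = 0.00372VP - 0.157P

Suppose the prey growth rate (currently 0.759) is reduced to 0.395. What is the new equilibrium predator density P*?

At the interior fixed point, setting dV/dt = 0 with V > 0 fixes P* = (prey growth rate)/(VP coefficient) — independent of the other coefficients.
With the change, P* = 0.395/0.0238 = 16.6; it falls from 31.9.

P* ≈ 16.6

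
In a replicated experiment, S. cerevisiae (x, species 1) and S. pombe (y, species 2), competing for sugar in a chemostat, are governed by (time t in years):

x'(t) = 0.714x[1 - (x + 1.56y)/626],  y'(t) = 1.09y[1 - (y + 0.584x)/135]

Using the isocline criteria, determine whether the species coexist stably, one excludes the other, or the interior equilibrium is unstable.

Compare the nullcline intercepts: K1/α12 = 626/1.56 = 401 > K2 = 135; K2/α21 = 135/0.584 = 231 < K1 = 626.
Since the inequalities point opposite ways, species 1 can invade but species 2 cannot.

species 1 excludes species 2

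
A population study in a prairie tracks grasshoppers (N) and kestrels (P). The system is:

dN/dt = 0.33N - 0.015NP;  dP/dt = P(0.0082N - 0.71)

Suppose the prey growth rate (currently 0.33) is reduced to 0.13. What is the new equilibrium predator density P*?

P* ≈ 8.67

At the interior fixed point, setting dN/dt = 0 with N > 0 fixes P* = (prey growth rate)/(NP coefficient) — independent of the other coefficients.
With the change, P* = 0.13/0.015 = 8.67; it falls from 22.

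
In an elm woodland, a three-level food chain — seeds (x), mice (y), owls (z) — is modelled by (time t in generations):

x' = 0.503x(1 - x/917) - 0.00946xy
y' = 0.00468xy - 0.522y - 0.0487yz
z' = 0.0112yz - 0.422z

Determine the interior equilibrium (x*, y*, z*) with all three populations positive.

From dz/dt = 0: 0.0112y* = 0.422, so y* = 37.7.
From dx/dt = 0: 0.503(1 - x*/917) = 0.00946·37.7, giving x* = 917·(1 - 0.709) = 267.
From dy/dt = 0: 0.00468·267 - 0.522 = 0.0487z*, so z* = 0.728/0.0487 = 15.

x* ≈ 267, y* ≈ 37.7, z* ≈ 15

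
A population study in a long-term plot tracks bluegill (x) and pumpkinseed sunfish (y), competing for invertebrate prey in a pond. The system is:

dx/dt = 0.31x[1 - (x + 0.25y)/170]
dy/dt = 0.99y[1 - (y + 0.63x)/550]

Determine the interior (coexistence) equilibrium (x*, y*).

x* ≈ 38.6, y* ≈ 526

Setting both brackets to zero gives the nullclines x + 0.25y = 170 and 0.63x + y = 550.
Substituting y = 550 - 0.63x into the first: x(1 - 0.25·0.63) = 170 - 0.25·550.
So x* = 32.5/0.843 = 38.6, and then y* = 550 - 0.63·38.6 = 526.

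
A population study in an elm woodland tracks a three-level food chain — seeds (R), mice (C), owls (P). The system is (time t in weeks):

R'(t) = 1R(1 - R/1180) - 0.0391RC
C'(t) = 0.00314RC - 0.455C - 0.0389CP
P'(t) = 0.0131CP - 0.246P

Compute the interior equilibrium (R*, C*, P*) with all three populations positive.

R* ≈ 314, C* ≈ 18.8, P* ≈ 13.6

From dP/dt = 0: 0.0131C* = 0.246, so C* = 18.8.
From dR/dt = 0: 1(1 - R*/1180) = 0.0391·18.8, giving R* = 1180·(1 - 0.734) = 314.
From dC/dt = 0: 0.00314·314 - 0.455 = 0.0389P*, so P* = 0.53/0.0389 = 13.6.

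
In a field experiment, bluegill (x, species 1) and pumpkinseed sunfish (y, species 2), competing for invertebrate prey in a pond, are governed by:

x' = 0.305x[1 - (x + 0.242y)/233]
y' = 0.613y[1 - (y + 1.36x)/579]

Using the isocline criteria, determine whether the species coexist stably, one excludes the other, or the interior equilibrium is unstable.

Compare the nullcline intercepts: K1/α12 = 233/0.242 = 963 > K2 = 579; K2/α21 = 579/1.36 = 426 > K1 = 233.
Since both inequalities hold, each species can invade when rare, so the interior equilibrium is stable.

stable coexistence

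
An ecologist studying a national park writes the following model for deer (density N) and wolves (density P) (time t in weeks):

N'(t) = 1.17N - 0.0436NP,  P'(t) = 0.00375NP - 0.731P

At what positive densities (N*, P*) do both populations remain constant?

N* ≈ 195, P* ≈ 26.8

Set dP/dt = 0 with P > 0: 0.00375N - 0.731 = 0, so N* = 0.731/0.00375 = 195.
Set dN/dt = 0 with N > 0: 1.17 - 0.0436P = 0, so P* = 1.17/0.0436 = 26.8.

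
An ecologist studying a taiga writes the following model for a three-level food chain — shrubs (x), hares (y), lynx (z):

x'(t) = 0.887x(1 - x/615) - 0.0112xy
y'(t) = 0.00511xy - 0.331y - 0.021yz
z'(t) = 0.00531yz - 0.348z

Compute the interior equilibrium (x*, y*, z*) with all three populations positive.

x* ≈ 106, y* ≈ 65.5, z* ≈ 10

From dz/dt = 0: 0.00531y* = 0.348, so y* = 65.5.
From dx/dt = 0: 0.887(1 - x*/615) = 0.0112·65.5, giving x* = 615·(1 - 0.828) = 106.
From dy/dt = 0: 0.00511·106 - 0.331 = 0.021z*, so z* = 0.211/0.021 = 10.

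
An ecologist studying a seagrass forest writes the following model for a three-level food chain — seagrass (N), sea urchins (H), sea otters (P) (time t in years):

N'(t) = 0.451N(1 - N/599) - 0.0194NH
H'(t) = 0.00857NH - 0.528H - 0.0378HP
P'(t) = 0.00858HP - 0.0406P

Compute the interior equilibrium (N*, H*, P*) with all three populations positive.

From dP/dt = 0: 0.00858H* = 0.0406, so H* = 4.73.
From dN/dt = 0: 0.451(1 - N*/599) = 0.0194·4.73, giving N* = 599·(1 - 0.204) = 477.
From dH/dt = 0: 0.00857·477 - 0.528 = 0.0378P*, so P* = 3.56/0.0378 = 94.2.

N* ≈ 477, H* ≈ 4.73, P* ≈ 94.2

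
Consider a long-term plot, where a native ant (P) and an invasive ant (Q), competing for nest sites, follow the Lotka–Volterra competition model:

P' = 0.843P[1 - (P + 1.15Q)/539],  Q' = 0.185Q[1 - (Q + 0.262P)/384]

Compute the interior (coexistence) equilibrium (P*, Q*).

P* ≈ 139, Q* ≈ 347

Setting both brackets to zero gives the nullclines P + 1.15Q = 539 and 0.262P + Q = 384.
Substituting Q = 384 - 0.262P into the first: P(1 - 1.15·0.262) = 539 - 1.15·384.
So P* = 97.4/0.699 = 139, and then Q* = 384 - 0.262·139 = 347.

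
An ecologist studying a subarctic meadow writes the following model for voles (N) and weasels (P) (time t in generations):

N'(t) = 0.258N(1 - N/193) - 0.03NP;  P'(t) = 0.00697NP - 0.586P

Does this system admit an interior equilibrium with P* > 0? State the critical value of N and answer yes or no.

Threshold N = 84.1; K > 84.1, so yes, the predator persists.

The predator equation gives dP/dt > 0 only when N > 0.586/0.00697 = 84.1.
Without the predator, N → K = 193. Since 193 > 84.1, the predator can invade and persist.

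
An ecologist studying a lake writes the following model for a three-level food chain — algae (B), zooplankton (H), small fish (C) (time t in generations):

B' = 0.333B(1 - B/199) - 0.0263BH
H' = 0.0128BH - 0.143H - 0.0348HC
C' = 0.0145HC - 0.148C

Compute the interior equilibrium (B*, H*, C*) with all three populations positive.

B* ≈ 38.6, H* ≈ 10.2, C* ≈ 10.1

From dC/dt = 0: 0.0145H* = 0.148, so H* = 10.2.
From dB/dt = 0: 0.333(1 - B*/199) = 0.0263·10.2, giving B* = 199·(1 - 0.806) = 38.6.
From dH/dt = 0: 0.0128·38.6 - 0.143 = 0.0348C*, so C* = 0.351/0.0348 = 10.1.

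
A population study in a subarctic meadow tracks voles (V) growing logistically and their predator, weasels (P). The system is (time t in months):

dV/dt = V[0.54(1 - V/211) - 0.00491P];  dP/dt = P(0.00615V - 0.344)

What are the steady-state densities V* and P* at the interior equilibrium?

From dP/dt = 0 with P > 0: 0.00615V* = 0.344, so V* = 55.9.
Substitute into dV/dt = 0: 0.54(1 - 55.9/211) = 0.00491P*.
The bracket is 0.735, giving P* = 0.397/0.00491 = 80.8.

V* ≈ 55.9, P* ≈ 80.8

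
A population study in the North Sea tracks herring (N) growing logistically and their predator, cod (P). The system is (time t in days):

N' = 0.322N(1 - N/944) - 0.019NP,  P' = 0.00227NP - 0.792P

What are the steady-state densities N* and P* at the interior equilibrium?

From dP/dt = 0 with P > 0: 0.00227N* = 0.792, so N* = 349.
Substitute into dN/dt = 0: 0.322(1 - 349/944) = 0.019P*.
The bracket is 0.63, giving P* = 0.203/0.019 = 10.7.

N* ≈ 349, P* ≈ 10.7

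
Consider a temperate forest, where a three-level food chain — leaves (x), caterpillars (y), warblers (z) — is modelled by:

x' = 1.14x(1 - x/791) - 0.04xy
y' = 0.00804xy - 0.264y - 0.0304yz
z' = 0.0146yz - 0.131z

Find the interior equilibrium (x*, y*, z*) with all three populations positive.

From dz/dt = 0: 0.0146y* = 0.131, so y* = 8.97.
From dx/dt = 0: 1.14(1 - x*/791) = 0.04·8.97, giving x* = 791·(1 - 0.315) = 542.
From dy/dt = 0: 0.00804·542 - 0.264 = 0.0304z*, so z* = 4.09/0.0304 = 135.

x* ≈ 542, y* ≈ 8.97, z* ≈ 135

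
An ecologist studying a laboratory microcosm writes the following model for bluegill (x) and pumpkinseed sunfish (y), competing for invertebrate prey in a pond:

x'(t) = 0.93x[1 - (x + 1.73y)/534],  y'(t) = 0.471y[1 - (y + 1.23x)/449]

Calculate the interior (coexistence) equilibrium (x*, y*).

x* ≈ 215, y* ≈ 184

Setting both brackets to zero gives the nullclines x + 1.73y = 534 and 1.23x + y = 449.
Substituting y = 449 - 1.23x into the first: x(1 - 1.73·1.23) = 534 - 1.73·449.
So x* = -243/-1.13 = 215, and then y* = 449 - 1.23·215 = 184.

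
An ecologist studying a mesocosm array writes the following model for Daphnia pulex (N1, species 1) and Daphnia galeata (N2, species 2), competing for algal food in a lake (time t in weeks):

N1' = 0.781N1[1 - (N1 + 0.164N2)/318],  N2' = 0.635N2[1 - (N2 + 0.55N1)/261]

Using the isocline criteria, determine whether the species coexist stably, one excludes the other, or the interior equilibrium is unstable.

stable coexistence

Compare the nullcline intercepts: K1/α12 = 318/0.164 = 1940 > K2 = 261; K2/α21 = 261/0.55 = 475 > K1 = 318.
Since both inequalities hold, each species can invade when rare, so the interior equilibrium is stable.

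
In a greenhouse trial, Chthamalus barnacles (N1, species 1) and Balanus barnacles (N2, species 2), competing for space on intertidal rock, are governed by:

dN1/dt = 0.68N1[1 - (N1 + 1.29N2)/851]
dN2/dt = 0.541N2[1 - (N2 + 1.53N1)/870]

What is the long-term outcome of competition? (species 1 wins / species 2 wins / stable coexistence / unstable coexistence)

Compare the nullcline intercepts: K1/α12 = 851/1.29 = 660 < K2 = 870; K2/α21 = 870/1.53 = 569 < K1 = 851.
Since both are reversed, neither can invade when rare; the interior point is a saddle.

unstable coexistence (outcome depends on initial conditions)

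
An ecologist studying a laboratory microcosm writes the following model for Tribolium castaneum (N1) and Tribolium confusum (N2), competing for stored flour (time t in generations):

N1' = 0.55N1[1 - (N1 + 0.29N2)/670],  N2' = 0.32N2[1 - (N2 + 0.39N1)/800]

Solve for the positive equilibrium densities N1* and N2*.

N1* ≈ 494, N2* ≈ 607

Setting both brackets to zero gives the nullclines N1 + 0.29N2 = 670 and 0.39N1 + N2 = 800.
Substituting N2 = 800 - 0.39N1 into the first: N1(1 - 0.29·0.39) = 670 - 0.29·800.
So N1* = 438/0.887 = 494, and then N2* = 800 - 0.39·494 = 607.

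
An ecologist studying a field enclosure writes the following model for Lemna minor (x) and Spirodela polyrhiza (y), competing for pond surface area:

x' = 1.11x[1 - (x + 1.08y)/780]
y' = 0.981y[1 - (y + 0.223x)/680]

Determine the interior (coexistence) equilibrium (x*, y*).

Setting both brackets to zero gives the nullclines x + 1.08y = 780 and 0.223x + y = 680.
Substituting y = 680 - 0.223x into the first: x(1 - 1.08·0.223) = 780 - 1.08·680.
So x* = 45.6/0.759 = 60.1, and then y* = 680 - 0.223·60.1 = 667.

x* ≈ 60.1, y* ≈ 667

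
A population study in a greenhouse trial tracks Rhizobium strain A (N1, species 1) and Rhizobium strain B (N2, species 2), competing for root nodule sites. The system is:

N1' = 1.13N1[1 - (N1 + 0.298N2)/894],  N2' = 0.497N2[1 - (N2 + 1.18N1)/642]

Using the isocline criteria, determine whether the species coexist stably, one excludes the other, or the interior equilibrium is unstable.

species 1 excludes species 2

Compare the nullcline intercepts: K1/α12 = 894/0.298 = 3000 > K2 = 642; K2/α21 = 642/1.18 = 544 < K1 = 894.
Since the inequalities point opposite ways, species 1 can invade but species 2 cannot.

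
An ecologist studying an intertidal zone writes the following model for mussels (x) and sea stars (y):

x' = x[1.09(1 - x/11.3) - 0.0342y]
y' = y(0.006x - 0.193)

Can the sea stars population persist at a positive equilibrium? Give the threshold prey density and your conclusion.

The predator equation gives dy/dt > 0 only when x > 0.193/0.006 = 32.2.
Without the predator, x → K = 11.3. Since 11.3 < 32.2, the predator cannot invade.

Threshold x = 32.2; K < 32.2, so no, the predator goes extinct.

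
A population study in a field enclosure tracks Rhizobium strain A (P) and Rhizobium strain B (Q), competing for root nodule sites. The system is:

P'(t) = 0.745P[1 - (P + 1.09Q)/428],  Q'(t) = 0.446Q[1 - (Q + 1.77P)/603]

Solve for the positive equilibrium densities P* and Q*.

Setting both brackets to zero gives the nullclines P + 1.09Q = 428 and 1.77P + Q = 603.
Substituting Q = 603 - 1.77P into the first: P(1 - 1.09·1.77) = 428 - 1.09·603.
So P* = -229/-0.929 = 247, and then Q* = 603 - 1.77·247 = 166.

P* ≈ 247, Q* ≈ 166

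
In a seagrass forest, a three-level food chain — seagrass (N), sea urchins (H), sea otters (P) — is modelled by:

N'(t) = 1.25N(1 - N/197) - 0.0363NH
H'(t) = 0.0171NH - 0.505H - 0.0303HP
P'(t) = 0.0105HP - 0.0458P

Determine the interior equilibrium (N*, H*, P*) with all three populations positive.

N* ≈ 172, H* ≈ 4.36, P* ≈ 80.4

From dP/dt = 0: 0.0105H* = 0.0458, so H* = 4.36.
From dN/dt = 0: 1.25(1 - N*/197) = 0.0363·4.36, giving N* = 197·(1 - 0.127) = 172.
From dH/dt = 0: 0.0171·172 - 0.505 = 0.0303P*, so P* = 2.44/0.0303 = 80.4.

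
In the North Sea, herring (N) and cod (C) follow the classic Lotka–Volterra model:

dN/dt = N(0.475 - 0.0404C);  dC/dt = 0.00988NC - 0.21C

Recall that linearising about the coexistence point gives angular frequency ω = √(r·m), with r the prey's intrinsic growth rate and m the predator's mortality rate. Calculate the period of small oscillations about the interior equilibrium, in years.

Here r = 0.475 and m = 0.21, so r·m = 0.0997.
ω = √0.0997 = 0.316 per year, hence T = 2π/ω ≈ 19.9 years.

T ≈ 19.9 years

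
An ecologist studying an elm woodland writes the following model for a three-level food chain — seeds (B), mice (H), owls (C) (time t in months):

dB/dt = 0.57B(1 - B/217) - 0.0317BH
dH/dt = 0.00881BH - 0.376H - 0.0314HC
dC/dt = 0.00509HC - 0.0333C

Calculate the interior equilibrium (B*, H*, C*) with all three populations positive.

From dC/dt = 0: 0.00509H* = 0.0333, so H* = 6.54.
From dB/dt = 0: 0.57(1 - B*/217) = 0.0317·6.54, giving B* = 217·(1 - 0.364) = 138.
From dH/dt = 0: 0.00881·138 - 0.376 = 0.0314C*, so C* = 0.84/0.0314 = 26.8.

B* ≈ 138, H* ≈ 6.54, C* ≈ 26.8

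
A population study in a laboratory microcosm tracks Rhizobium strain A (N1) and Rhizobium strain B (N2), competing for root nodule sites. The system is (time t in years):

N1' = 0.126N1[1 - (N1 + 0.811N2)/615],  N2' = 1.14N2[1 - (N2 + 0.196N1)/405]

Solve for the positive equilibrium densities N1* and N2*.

Setting both brackets to zero gives the nullclines N1 + 0.811N2 = 615 and 0.196N1 + N2 = 405.
Substituting N2 = 405 - 0.196N1 into the first: N1(1 - 0.811·0.196) = 615 - 0.811·405.
So N1* = 287/0.841 = 341, and then N2* = 405 - 0.196·341 = 338.

N1* ≈ 341, N2* ≈ 338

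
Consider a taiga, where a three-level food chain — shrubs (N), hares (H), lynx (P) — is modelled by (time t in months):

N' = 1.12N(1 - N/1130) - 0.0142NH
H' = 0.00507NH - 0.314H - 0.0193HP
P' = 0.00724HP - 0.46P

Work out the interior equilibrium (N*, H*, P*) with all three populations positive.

From dP/dt = 0: 0.00724H* = 0.46, so H* = 63.5.
From dN/dt = 0: 1.12(1 - N*/1130) = 0.0142·63.5, giving N* = 1130·(1 - 0.806) = 220.
From dH/dt = 0: 0.00507·220 - 0.314 = 0.0193P*, so P* = 0.8/0.0193 = 41.5.

N* ≈ 220, H* ≈ 63.5, P* ≈ 41.5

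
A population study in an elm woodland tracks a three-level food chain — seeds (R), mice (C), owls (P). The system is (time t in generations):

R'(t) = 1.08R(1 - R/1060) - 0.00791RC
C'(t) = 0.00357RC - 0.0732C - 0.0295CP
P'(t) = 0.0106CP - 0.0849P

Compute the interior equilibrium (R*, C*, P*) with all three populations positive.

From dP/dt = 0: 0.0106C* = 0.0849, so C* = 8.01.
From dR/dt = 0: 1.08(1 - R*/1060) = 0.00791·8.01, giving R* = 1060·(1 - 0.0587) = 998.
From dC/dt = 0: 0.00357·998 - 0.0732 = 0.0295P*, so P* = 3.49/0.0295 = 118.

R* ≈ 998, C* ≈ 8.01, P* ≈ 118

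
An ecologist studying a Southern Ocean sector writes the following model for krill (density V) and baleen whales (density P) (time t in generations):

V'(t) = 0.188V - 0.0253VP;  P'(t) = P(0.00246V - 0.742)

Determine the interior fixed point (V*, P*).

Set dP/dt = 0 with P > 0: 0.00246V - 0.742 = 0, so V* = 0.742/0.00246 = 302.
Set dV/dt = 0 with V > 0: 0.188 - 0.0253P = 0, so P* = 0.188/0.0253 = 7.43.

V* ≈ 302, P* ≈ 7.43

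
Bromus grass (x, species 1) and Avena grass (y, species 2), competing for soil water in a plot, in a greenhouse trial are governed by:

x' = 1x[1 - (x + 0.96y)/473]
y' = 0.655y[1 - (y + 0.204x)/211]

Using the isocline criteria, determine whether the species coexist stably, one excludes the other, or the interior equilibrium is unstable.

Compare the nullcline intercepts: K1/α12 = 473/0.96 = 493 > K2 = 211; K2/α21 = 211/0.204 = 1030 > K1 = 473.
Since both inequalities hold, each species can invade when rare, so the interior equilibrium is stable.

stable coexistence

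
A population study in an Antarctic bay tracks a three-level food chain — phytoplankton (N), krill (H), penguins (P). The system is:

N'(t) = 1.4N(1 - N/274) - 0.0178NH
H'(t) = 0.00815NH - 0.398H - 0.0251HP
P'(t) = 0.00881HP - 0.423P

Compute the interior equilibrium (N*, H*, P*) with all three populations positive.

N* ≈ 107, H* ≈ 48, P* ≈ 18.8

From dP/dt = 0: 0.00881H* = 0.423, so H* = 48.
From dN/dt = 0: 1.4(1 - N*/274) = 0.0178·48, giving N* = 274·(1 - 0.61) = 107.
From dH/dt = 0: 0.00815·107 - 0.398 = 0.0251P*, so P* = 0.472/0.0251 = 18.8.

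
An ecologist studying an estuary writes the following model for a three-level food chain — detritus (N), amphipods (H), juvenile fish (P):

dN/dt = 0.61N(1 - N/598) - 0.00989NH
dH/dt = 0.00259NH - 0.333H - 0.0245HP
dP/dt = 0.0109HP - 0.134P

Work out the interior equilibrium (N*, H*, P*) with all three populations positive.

N* ≈ 479, H* ≈ 12.3, P* ≈ 37

From dP/dt = 0: 0.0109H* = 0.134, so H* = 12.3.
From dN/dt = 0: 0.61(1 - N*/598) = 0.00989·12.3, giving N* = 598·(1 - 0.199) = 479.
From dH/dt = 0: 0.00259·479 - 0.333 = 0.0245P*, so P* = 0.907/0.0245 = 37.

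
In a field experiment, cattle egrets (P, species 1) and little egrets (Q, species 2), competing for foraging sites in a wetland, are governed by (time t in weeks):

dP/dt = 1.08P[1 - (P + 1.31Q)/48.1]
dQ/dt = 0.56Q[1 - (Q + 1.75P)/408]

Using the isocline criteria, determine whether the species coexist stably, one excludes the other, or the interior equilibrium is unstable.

species 2 excludes species 1

Compare the nullcline intercepts: K1/α12 = 48.1/1.31 = 36.7 < K2 = 408; K2/α21 = 408/1.75 = 233 > K1 = 48.1.
Since the inequalities point opposite ways, species 2 can invade but species 1 cannot.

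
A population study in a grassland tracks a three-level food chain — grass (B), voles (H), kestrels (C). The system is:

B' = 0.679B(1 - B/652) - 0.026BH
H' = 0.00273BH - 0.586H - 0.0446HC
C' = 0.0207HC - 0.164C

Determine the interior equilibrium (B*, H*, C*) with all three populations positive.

B* ≈ 454, H* ≈ 7.92, C* ≈ 14.7

From dC/dt = 0: 0.0207H* = 0.164, so H* = 7.92.
From dB/dt = 0: 0.679(1 - B*/652) = 0.026·7.92, giving B* = 652·(1 - 0.303) = 454.
From dH/dt = 0: 0.00273·454 - 0.586 = 0.0446C*, so C* = 0.654/0.0446 = 14.7.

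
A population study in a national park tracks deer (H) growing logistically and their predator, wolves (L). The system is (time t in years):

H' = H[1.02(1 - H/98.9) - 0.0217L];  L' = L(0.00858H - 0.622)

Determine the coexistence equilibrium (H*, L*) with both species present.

H* ≈ 72.5, L* ≈ 12.6

From dL/dt = 0 with L > 0: 0.00858H* = 0.622, so H* = 72.5.
Substitute into dH/dt = 0: 1.02(1 - 72.5/98.9) = 0.0217L*.
The bracket is 0.267, giving L* = 0.272/0.0217 = 12.6.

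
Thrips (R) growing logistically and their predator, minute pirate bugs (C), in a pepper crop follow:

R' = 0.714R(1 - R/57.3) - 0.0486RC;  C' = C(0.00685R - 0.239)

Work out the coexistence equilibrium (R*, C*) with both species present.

From dC/dt = 0 with C > 0: 0.00685R* = 0.239, so R* = 34.9.
Substitute into dR/dt = 0: 0.714(1 - 34.9/57.3) = 0.0486C*.
The bracket is 0.391, giving C* = 0.279/0.0486 = 5.75.

R* ≈ 34.9, C* ≈ 5.75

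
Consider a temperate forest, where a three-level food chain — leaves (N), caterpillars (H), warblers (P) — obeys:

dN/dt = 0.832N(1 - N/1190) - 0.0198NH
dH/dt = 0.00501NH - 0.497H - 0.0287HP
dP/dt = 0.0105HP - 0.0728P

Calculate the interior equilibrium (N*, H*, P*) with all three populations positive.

From dP/dt = 0: 0.0105H* = 0.0728, so H* = 6.93.
From dN/dt = 0: 0.832(1 - N*/1190) = 0.0198·6.93, giving N* = 1190·(1 - 0.165) = 994.
From dH/dt = 0: 0.00501·994 - 0.497 = 0.0287P*, so P* = 4.48/0.0287 = 156.

N* ≈ 994, H* ≈ 6.93, P* ≈ 156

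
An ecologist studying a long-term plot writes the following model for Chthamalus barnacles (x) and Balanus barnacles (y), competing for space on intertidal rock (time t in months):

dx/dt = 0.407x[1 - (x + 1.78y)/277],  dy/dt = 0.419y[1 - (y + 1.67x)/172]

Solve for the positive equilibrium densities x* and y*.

x* ≈ 14.8, y* ≈ 147

Setting both brackets to zero gives the nullclines x + 1.78y = 277 and 1.67x + y = 172.
Substituting y = 172 - 1.67x into the first: x(1 - 1.78·1.67) = 277 - 1.78·172.
So x* = -29.2/-1.97 = 14.8, and then y* = 172 - 1.67·14.8 = 147.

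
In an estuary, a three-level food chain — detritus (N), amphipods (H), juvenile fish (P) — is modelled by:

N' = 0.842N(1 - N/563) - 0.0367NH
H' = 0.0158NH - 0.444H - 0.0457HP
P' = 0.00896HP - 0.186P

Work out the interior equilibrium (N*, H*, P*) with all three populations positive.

From dP/dt = 0: 0.00896H* = 0.186, so H* = 20.8.
From dN/dt = 0: 0.842(1 - N*/563) = 0.0367·20.8, giving N* = 563·(1 - 0.905) = 53.6.
From dH/dt = 0: 0.0158·53.6 - 0.444 = 0.0457P*, so P* = 0.403/0.0457 = 8.81.

N* ≈ 53.6, H* ≈ 20.8, P* ≈ 8.81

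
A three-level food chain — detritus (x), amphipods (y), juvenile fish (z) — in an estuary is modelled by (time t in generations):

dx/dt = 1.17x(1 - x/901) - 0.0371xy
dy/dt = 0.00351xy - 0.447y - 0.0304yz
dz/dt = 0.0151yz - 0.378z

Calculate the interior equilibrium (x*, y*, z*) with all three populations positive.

x* ≈ 186, y* ≈ 25, z* ≈ 6.75

From dz/dt = 0: 0.0151y* = 0.378, so y* = 25.
From dx/dt = 0: 1.17(1 - x*/901) = 0.0371·25, giving x* = 901·(1 - 0.794) = 186.
From dy/dt = 0: 0.00351·186 - 0.447 = 0.0304z*, so z* = 0.205/0.0304 = 6.75.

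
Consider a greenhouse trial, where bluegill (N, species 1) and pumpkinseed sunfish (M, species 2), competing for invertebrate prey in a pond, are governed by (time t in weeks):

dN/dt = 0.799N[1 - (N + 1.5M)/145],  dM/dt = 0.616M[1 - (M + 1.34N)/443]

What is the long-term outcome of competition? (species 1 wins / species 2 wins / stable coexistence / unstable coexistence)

species 2 excludes species 1

Compare the nullcline intercepts: K1/α12 = 145/1.5 = 96.7 < K2 = 443; K2/α21 = 443/1.34 = 331 > K1 = 145.
Since the inequalities point opposite ways, species 2 can invade but species 1 cannot.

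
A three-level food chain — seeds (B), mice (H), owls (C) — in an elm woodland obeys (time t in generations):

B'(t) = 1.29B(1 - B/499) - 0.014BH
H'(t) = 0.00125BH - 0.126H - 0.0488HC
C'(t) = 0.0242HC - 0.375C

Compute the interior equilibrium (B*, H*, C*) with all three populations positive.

B* ≈ 415, H* ≈ 15.5, C* ≈ 8.05

From dC/dt = 0: 0.0242H* = 0.375, so H* = 15.5.
From dB/dt = 0: 1.29(1 - B*/499) = 0.014·15.5, giving B* = 499·(1 - 0.168) = 415.
From dH/dt = 0: 0.00125·415 - 0.126 = 0.0488C*, so C* = 0.393/0.0488 = 8.05.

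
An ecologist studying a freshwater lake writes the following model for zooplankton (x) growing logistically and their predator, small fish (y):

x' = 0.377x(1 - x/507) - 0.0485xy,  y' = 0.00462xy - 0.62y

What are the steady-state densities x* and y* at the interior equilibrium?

From dy/dt = 0 with y > 0: 0.00462x* = 0.62, so x* = 134.
Substitute into dx/dt = 0: 0.377(1 - 134/507) = 0.0485y*.
The bracket is 0.735, giving y* = 0.277/0.0485 = 5.72.

x* ≈ 134, y* ≈ 5.72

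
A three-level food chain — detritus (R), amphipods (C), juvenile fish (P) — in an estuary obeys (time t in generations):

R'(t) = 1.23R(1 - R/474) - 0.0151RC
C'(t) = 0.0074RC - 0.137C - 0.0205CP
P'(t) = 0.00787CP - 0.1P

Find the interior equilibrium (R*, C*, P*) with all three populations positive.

R* ≈ 400, C* ≈ 12.7, P* ≈ 138

From dP/dt = 0: 0.00787C* = 0.1, so C* = 12.7.
From dR/dt = 0: 1.23(1 - R*/474) = 0.0151·12.7, giving R* = 474·(1 - 0.156) = 400.
From dC/dt = 0: 0.0074·400 - 0.137 = 0.0205P*, so P* = 2.82/0.0205 = 138.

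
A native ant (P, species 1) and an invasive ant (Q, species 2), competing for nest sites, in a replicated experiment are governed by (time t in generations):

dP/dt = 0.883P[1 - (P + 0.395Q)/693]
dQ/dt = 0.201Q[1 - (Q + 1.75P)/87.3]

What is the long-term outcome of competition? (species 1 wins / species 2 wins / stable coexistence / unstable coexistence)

Compare the nullcline intercepts: K1/α12 = 693/0.395 = 1750 > K2 = 87.3; K2/α21 = 87.3/1.75 = 49.9 < K1 = 693.
Since the inequalities point opposite ways, species 1 can invade but species 2 cannot.

species 1 excludes species 2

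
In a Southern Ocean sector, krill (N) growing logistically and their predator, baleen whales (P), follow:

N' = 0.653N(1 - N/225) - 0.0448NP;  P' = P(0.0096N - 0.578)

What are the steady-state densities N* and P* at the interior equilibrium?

N* ≈ 60.2, P* ≈ 10.7

From dP/dt = 0 with P > 0: 0.0096N* = 0.578, so N* = 60.2.
Substitute into dN/dt = 0: 0.653(1 - 60.2/225) = 0.0448P*.
The bracket is 0.732, giving P* = 0.478/0.0448 = 10.7.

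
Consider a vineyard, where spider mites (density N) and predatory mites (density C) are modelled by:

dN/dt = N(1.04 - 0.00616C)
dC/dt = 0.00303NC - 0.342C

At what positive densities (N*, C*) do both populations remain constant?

N* ≈ 113, C* ≈ 169

Set dC/dt = 0 with C > 0: 0.00303N - 0.342 = 0, so N* = 0.342/0.00303 = 113.
Set dN/dt = 0 with N > 0: 1.04 - 0.00616C = 0, so C* = 1.04/0.00616 = 169.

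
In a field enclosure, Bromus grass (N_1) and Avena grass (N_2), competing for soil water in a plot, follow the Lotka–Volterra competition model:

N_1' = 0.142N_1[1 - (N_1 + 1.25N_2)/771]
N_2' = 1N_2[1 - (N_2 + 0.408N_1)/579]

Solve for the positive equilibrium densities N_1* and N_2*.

N_1* ≈ 96.4, N_2* ≈ 540

Setting both brackets to zero gives the nullclines N_1 + 1.25N_2 = 771 and 0.408N_1 + N_2 = 579.
Substituting N_2 = 579 - 0.408N_1 into the first: N_1(1 - 1.25·0.408) = 771 - 1.25·579.
So N_1* = 47.2/0.49 = 96.4, and then N_2* = 579 - 0.408·96.4 = 540.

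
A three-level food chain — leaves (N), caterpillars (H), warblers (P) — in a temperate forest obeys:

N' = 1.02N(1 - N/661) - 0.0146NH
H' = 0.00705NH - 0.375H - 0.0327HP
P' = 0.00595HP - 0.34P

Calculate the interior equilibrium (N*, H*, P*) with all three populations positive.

From dP/dt = 0: 0.00595H* = 0.34, so H* = 57.1.
From dN/dt = 0: 1.02(1 - N*/661) = 0.0146·57.1, giving N* = 661·(1 - 0.818) = 120.
From dH/dt = 0: 0.00705·120 - 0.375 = 0.0327P*, so P* = 0.473/0.0327 = 14.5.

N* ≈ 120, H* ≈ 57.1, P* ≈ 14.5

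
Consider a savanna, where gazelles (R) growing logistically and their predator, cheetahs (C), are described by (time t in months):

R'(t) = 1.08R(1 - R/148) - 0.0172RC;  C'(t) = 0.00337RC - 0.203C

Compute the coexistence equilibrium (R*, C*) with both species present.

From dC/dt = 0 with C > 0: 0.00337R* = 0.203, so R* = 60.2.
Substitute into dR/dt = 0: 1.08(1 - 60.2/148) = 0.0172C*.
The bracket is 0.593, giving C* = 0.64/0.0172 = 37.2.

R* ≈ 60.2, C* ≈ 37.2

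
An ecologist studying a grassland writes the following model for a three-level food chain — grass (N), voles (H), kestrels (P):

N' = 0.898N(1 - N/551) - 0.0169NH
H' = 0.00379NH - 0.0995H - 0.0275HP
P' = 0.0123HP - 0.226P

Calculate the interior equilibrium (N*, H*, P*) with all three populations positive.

From dP/dt = 0: 0.0123H* = 0.226, so H* = 18.4.
From dN/dt = 0: 0.898(1 - N*/551) = 0.0169·18.4, giving N* = 551·(1 - 0.346) = 360.
From dH/dt = 0: 0.00379·360 - 0.0995 = 0.0275P*, so P* = 1.27/0.0275 = 46.1.

N* ≈ 360, H* ≈ 18.4, P* ≈ 46.1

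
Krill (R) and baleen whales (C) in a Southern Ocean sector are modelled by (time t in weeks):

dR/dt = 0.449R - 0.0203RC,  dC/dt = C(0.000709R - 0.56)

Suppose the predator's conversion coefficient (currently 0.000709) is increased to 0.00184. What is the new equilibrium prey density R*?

R* ≈ 304

At the interior fixed point, setting dC/dt = 0 with C > 0 fixes R* = (predator death rate)/(RC coefficient) — independent of the other coefficients.
With the change, R* = 0.56/0.00184 = 304; it falls from 790.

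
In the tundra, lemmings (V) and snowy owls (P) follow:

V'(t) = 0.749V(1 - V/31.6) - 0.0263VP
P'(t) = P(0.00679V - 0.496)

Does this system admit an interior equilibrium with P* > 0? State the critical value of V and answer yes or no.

Threshold V = 73; K < 73, so no, the predator goes extinct.

The predator equation gives dP/dt > 0 only when V > 0.496/0.00679 = 73.
Without the predator, V → K = 31.6. Since 31.6 < 73, the predator cannot invade.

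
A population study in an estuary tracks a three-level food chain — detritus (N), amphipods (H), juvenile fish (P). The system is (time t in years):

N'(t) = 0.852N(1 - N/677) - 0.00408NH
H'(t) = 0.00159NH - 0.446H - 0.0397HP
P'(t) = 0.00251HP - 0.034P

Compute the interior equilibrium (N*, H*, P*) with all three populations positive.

From dP/dt = 0: 0.00251H* = 0.034, so H* = 13.5.
From dN/dt = 0: 0.852(1 - N*/677) = 0.00408·13.5, giving N* = 677·(1 - 0.0649) = 633.
From dH/dt = 0: 0.00159·633 - 0.446 = 0.0397P*, so P* = 0.561/0.0397 = 14.1.

N* ≈ 633, H* ≈ 13.5, P* ≈ 14.1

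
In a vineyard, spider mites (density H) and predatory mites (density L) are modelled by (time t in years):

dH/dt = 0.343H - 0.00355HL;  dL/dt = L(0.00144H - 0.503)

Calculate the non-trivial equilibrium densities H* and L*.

Set dL/dt = 0 with L > 0: 0.00144H - 0.503 = 0, so H* = 0.503/0.00144 = 349.
Set dH/dt = 0 with H > 0: 0.343 - 0.00355L = 0, so L* = 0.343/0.00355 = 96.6.

H* ≈ 349, L* ≈ 96.6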